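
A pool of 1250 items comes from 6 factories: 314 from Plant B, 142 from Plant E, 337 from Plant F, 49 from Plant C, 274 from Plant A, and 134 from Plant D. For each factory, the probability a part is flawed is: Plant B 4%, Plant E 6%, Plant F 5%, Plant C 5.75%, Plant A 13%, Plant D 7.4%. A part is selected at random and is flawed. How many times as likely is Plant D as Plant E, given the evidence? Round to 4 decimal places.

1.1638

Prior × likelihood for each hypothesis:
  Plant B: 0.2512 × 0.04 = 0.010048
  Plant E: 0.1136 × 0.06 = 0.006816
  Plant F: 0.2696 × 0.05 = 0.01348
  Plant C: 0.0392 × 0.0575 = 0.002254
  Plant A: 0.2192 × 0.13 = 0.028496
  Plant D: 0.1072 × 0.074 = 0.0079328
Sum = 0.0690268.
The ratio is 0.0079328 / 0.006816 (the normalizer cancels) = 1.1638.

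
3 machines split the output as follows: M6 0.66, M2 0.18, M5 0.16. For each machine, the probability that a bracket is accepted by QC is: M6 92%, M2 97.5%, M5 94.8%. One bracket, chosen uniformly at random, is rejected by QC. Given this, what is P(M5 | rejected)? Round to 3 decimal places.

0.127

Taking complements, P(rejected | each) = M6 0.08, M2 0.025, M5 0.052.
Prior × likelihood for each hypothesis:
  M6: 0.66 × 0.08 = 0.0528
  M2: 0.18 × 0.025 = 0.0045
  M5: 0.16 × 0.052 = 0.00832
Sum = 0.06562.
P(M5 | evidence) = 0.00832 / 0.06562 ≈ 0.127.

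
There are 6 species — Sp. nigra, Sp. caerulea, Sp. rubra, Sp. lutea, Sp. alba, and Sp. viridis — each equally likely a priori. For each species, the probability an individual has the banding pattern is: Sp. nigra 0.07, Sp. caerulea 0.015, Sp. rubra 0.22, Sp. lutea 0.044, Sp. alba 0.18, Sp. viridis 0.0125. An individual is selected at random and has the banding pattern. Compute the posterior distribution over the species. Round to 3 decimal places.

Since the prior is uniform, the posterior is proportional to the likelihood:
  Sp. nigra: 0.07
  Sp. caerulea: 0.015
  Sp. rubra: 0.22
  Sp. lutea: 0.044
  Sp. alba: 0.18
  Sp. viridis: 0.0125
Sum = 0.5415.
P(Sp. nigra | banded) = 0.07/0.5415 ≈ 0.129
P(Sp. caerulea | banded) = 0.015/0.5415 ≈ 0.028
P(Sp. rubra | banded) = 0.22/0.5415 ≈ 0.406
P(Sp. lutea | banded) = 0.044/0.5415 ≈ 0.081
P(Sp. alba | banded) = 0.18/0.5415 ≈ 0.332
P(Sp. viridis | banded) = 0.0125/0.5415 ≈ 0.023

Sp. nigra 0.129, Sp. caerulea 0.028, Sp. rubra 0.406, Sp. lutea 0.081, Sp. alba 0.332, Sp. viridis 0.023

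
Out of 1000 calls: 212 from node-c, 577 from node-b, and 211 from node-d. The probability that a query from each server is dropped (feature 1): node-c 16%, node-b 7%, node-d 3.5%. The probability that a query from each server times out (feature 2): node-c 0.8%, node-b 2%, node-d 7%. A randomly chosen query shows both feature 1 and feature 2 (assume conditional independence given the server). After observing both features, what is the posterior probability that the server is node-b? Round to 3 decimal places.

Unnormalized posteriors (prior × likelihood):
  node-c: 0.212 × 0.16 × 0.008 = 0.00027136
  node-b: 0.577 × 0.07 × 0.02 = 0.0008078
  node-d: 0.211 × 0.035 × 0.07 = 0.00051695
Sum = 0.00159611.
P(node-b | evidence) = 0.0008078 / 0.00159611 ≈ 0.506.

0.506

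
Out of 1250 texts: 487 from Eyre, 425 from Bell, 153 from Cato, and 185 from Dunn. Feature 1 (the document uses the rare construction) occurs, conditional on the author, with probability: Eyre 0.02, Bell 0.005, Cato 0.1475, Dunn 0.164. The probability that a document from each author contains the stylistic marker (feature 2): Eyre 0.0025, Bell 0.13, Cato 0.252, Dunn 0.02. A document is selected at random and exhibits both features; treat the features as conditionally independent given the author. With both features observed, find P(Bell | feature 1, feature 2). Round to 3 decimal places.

Unnormalized posteriors (prior × likelihood):
  Eyre: 0.3896 × 0.02 × 0.0025 = 0.00001948
  Bell: 0.34 × 0.005 × 0.13 = 0.000221
  Cato: 0.1224 × 0.1475 × 0.252 = 0.004549608
  Dunn: 0.148 × 0.164 × 0.02 = 0.00048544
Sum = 0.005275528.
P(Bell | evidence) = 0.000221 / 0.005275528 ≈ 0.042.

0.042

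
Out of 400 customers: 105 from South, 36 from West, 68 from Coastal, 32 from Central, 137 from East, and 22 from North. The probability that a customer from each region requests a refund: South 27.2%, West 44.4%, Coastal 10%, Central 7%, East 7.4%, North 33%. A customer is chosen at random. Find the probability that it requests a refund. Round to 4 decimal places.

0.1775

Unnormalized posteriors (prior × likelihood):
  South: 0.2625 × 0.272 = 0.0714
  West: 0.09 × 0.444 = 0.03996
  Coastal: 0.17 × 0.1 = 0.017
  Central: 0.08 × 0.07 = 0.0056
  East: 0.3425 × 0.074 = 0.025345
  North: 0.055 × 0.33 = 0.01815
P(refund) = 0.0714 + 0.03996 + 0.017 + 0.0056 + 0.025345 + 0.01815 = 0.177455 → 0.1775.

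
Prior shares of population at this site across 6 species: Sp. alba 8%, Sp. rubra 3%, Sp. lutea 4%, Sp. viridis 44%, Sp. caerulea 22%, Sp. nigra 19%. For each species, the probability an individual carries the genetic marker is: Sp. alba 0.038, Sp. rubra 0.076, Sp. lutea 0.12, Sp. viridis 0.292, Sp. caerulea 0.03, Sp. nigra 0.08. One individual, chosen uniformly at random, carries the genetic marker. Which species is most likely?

Sp. viridis

Compute prior × likelihood for every hypothesis:
  Sp. alba: 0.08 × 0.038 = 0.00304
  Sp. rubra: 0.03 × 0.076 = 0.00228
  Sp. lutea: 0.04 × 0.12 = 0.0048
  Sp. viridis: 0.44 × 0.292 = 0.12848
  Sp. caerulea: 0.22 × 0.03 = 0.0066
  Sp. nigra: 0.19 × 0.08 = 0.0152
Sum = 0.1604.
Largest term belongs to Sp. viridis, so Sp. viridis is most probable.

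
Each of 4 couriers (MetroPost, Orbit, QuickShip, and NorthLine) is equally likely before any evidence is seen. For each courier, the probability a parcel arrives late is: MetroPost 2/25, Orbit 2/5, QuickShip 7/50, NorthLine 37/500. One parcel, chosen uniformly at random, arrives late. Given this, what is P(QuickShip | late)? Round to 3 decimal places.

With a uniform prior (1/4 each), posterior ∝ likelihood:
  MetroPost: 0.08
  Orbit: 0.4
  QuickShip: 0.14
  NorthLine: 0.074
Total = 0.694.
P(QuickShip | evidence) = 0.14 / 0.694 ≈ 0.202.

0.202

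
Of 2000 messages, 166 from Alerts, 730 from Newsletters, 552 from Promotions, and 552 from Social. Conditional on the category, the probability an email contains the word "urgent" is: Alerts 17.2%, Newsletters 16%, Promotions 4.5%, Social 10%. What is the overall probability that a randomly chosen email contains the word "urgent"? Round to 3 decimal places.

Unnormalized posteriors (prior × likelihood):
  Alerts: 0.083 × 0.172 = 0.014276
  Newsletters: 0.365 × 0.16 = 0.0584
  Promotions: 0.276 × 0.045 = 0.01242
  Social: 0.276 × 0.1 = 0.0276
P(urgent-flag) = 0.014276 + 0.0584 + 0.01242 + 0.0276 = 0.112696 → 0.113.

0.113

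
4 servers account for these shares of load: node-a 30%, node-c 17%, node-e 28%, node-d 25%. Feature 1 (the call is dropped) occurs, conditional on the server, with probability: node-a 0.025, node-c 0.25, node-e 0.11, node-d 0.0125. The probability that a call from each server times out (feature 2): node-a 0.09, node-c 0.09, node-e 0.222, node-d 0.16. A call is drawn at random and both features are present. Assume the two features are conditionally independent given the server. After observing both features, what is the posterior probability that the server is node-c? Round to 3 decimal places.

0.323

Unnormalized posteriors (prior × likelihood):
  node-a: 0.3 × 0.025 × 0.09 = 0.000675
  node-c: 0.17 × 0.25 × 0.09 = 0.003825
  node-e: 0.28 × 0.11 × 0.222 = 0.0068376
  node-d: 0.25 × 0.0125 × 0.16 = 0.0005
Total = 0.0118376.
P(node-c | evidence) = 0.003825 / 0.0118376 ≈ 0.323.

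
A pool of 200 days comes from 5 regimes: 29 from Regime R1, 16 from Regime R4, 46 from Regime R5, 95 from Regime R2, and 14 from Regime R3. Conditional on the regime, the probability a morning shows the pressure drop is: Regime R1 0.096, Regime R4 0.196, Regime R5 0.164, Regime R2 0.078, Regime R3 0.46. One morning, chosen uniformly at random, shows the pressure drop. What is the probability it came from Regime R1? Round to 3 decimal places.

0.102

By Bayes' rule, posterior ∝ prior × likelihood:
  Regime R1: 0.145 × 0.096 = 0.01392
  Regime R4: 0.08 × 0.196 = 0.01568
  Regime R5: 0.23 × 0.164 = 0.03772
  Regime R2: 0.475 × 0.078 = 0.03705
  Regime R3: 0.07 × 0.46 = 0.0322
Sum = 0.13657.
P(Regime R1 | evidence) = 0.01392 / 0.13657 ≈ 0.102.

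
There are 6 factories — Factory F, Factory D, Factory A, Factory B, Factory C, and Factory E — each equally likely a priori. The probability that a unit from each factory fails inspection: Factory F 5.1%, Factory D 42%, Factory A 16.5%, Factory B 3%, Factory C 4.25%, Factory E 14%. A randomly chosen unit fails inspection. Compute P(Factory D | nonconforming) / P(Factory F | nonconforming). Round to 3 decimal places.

With a uniform prior (1/6 each), posterior ∝ likelihood:
  Factory F: 0.051
  Factory D: 0.42
  Factory A: 0.165
  Factory B: 0.03
  Factory C: 0.0425
  Factory E: 0.14
Total = 0.8485.
The ratio is 0.42 / 0.051 (the normalizer cancels) = 8.235.

8.235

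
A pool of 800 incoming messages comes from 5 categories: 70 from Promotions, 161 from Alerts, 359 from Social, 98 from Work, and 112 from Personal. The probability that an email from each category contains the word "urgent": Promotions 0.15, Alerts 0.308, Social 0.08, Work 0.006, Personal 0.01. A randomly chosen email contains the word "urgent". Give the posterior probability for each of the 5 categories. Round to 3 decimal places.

Promotions 0.116, Alerts 0.548, Social 0.317, Work 0.006, Personal 0.012

By Bayes' rule, posterior ∝ prior × likelihood:
  Promotions: 0.0875 × 0.15 = 0.013125
  Alerts: 0.20125 × 0.308 = 0.061985
  Social: 0.44875 × 0.08 = 0.0359
  Work: 0.1225 × 0.006 = 0.000735
  Personal: 0.14 × 0.01 = 0.0014
Sum = 0.113145.
P(Promotions | urgent-flag) = 0.013125/0.113145 ≈ 0.116
P(Alerts | urgent-flag) = 0.061985/0.113145 ≈ 0.548
P(Social | urgent-flag) = 0.0359/0.113145 ≈ 0.317
P(Work | urgent-flag) = 0.000735/0.113145 ≈ 0.006
P(Personal | urgent-flag) = 0.0014/0.113145 ≈ 0.012
(Check: 0.116+0.548+0.317+0.006+0.012 = 0.999.)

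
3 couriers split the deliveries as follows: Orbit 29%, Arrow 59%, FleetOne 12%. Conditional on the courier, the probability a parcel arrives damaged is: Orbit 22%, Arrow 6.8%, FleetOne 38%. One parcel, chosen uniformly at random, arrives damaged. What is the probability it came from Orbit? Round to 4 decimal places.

Compute prior × likelihood for every hypothesis:
  Orbit: 0.29 × 0.22 = 0.0638
  Arrow: 0.59 × 0.068 = 0.04012
  FleetOne: 0.12 × 0.38 = 0.0456
Total = 0.14952.
P(Orbit | evidence) = 0.0638 / 0.14952 ≈ 0.4267.

0.4267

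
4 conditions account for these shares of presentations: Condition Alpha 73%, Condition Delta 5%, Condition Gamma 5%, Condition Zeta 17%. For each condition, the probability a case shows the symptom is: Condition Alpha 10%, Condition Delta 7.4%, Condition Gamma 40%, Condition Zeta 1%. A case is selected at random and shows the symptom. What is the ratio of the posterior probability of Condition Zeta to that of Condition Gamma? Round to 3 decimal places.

0.085

By Bayes' rule, posterior ∝ prior × likelihood:
  Condition Alpha: 0.73 × 0.1 = 0.073
  Condition Delta: 0.05 × 0.074 = 0.0037
  Condition Gamma: 0.05 × 0.4 = 0.02
  Condition Zeta: 0.17 × 0.01 = 0.0017
Sum = 0.0984.
The ratio is 0.0017 / 0.02 (the normalizer cancels) = 0.085.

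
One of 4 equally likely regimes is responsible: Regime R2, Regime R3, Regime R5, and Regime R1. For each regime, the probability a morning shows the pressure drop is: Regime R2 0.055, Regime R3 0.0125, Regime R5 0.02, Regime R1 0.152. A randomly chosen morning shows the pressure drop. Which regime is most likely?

With a uniform prior (1/4 each), posterior ∝ likelihood:
  Regime R2: 0.055
  Regime R3: 0.0125
  Regime R5: 0.02
  Regime R1: 0.152
Total = 0.2395.
Largest term belongs to Regime R1, so Regime R1 is most probable.

Regime R1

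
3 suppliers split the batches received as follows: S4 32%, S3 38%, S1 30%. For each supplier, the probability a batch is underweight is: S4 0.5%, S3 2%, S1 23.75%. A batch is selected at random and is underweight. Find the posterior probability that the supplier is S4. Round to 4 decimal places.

0.0199

By Bayes' rule, posterior ∝ prior × likelihood:
  S4: 0.32 × 0.005 = 0.0016
  S3: 0.38 × 0.02 = 0.0076
  S1: 0.3 × 0.2375 = 0.07125
Sum = 0.08045.
P(S4 | evidence) = 0.0016 / 0.08045 ≈ 0.0199.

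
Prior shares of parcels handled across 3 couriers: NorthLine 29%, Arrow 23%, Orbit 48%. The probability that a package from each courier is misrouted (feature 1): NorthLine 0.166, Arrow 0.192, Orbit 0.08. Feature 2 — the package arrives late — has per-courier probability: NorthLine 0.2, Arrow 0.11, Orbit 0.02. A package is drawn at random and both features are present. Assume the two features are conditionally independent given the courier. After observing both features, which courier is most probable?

NorthLine

Compute prior × likelihood for every hypothesis:
  NorthLine: 0.29 × 0.166 × 0.2 = 0.009628
  Arrow: 0.23 × 0.192 × 0.11 = 0.0048576
  Orbit: 0.48 × 0.08 × 0.02 = 0.000768
Sum = 0.0152536.
Largest term belongs to NorthLine, so NorthLine is most probable.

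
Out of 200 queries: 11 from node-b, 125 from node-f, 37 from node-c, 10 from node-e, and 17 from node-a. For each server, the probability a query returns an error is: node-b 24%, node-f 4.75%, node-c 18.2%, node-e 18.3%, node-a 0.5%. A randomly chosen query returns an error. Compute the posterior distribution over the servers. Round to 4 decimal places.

node-b 0.1533, node-f 0.3447, node-c 0.3909, node-e 0.1062, node-a 0.0049

Prior × likelihood for each hypothesis:
  node-b: 0.055 × 0.24 = 0.0132
  node-f: 0.625 × 0.0475 = 0.0296875
  node-c: 0.185 × 0.182 = 0.03367
  node-e: 0.05 × 0.183 = 0.00915
  node-a: 0.085 × 0.005 = 0.000425
Total = 0.0861325.
P(node-b | error) = 0.0132/0.0861325 ≈ 0.1533
P(node-f | error) = 0.0296875/0.0861325 ≈ 0.3447
P(node-c | error) = 0.03367/0.0861325 ≈ 0.3909
P(node-e | error) = 0.00915/0.0861325 ≈ 0.1062
P(node-a | error) = 0.000425/0.0861325 ≈ 0.0049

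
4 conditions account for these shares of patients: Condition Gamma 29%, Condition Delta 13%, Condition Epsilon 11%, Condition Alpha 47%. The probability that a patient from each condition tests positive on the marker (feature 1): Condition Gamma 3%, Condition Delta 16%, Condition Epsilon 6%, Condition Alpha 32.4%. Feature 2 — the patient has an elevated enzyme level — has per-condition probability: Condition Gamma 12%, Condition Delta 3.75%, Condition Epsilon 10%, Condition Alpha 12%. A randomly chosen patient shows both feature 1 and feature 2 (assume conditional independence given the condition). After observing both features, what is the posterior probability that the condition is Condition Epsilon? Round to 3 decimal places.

0.032

Compute prior × likelihood for every hypothesis:
  Condition Gamma: 0.29 × 0.03 × 0.12 = 0.001044
  Condition Delta: 0.13 × 0.16 × 0.0375 = 0.00078
  Condition Epsilon: 0.11 × 0.06 × 0.1 = 0.00066
  Condition Alpha: 0.47 × 0.324 × 0.12 = 0.0182736
Total = 0.0207576.
P(Condition Epsilon | evidence) = 0.00066 / 0.0207576 ≈ 0.032.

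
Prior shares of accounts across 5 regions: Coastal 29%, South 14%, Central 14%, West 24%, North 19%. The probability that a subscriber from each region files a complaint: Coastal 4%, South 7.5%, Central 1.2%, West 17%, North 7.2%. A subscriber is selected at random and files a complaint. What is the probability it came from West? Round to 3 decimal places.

0.521

Unnormalized posteriors (prior × likelihood):
  Coastal: 0.29 × 0.04 = 0.0116
  South: 0.14 × 0.075 = 0.0105
  Central: 0.14 × 0.012 = 0.00168
  West: 0.24 × 0.17 = 0.0408
  North: 0.19 × 0.072 = 0.01368
Total = 0.07826.
P(West | evidence) = 0.0408 / 0.07826 ≈ 0.521.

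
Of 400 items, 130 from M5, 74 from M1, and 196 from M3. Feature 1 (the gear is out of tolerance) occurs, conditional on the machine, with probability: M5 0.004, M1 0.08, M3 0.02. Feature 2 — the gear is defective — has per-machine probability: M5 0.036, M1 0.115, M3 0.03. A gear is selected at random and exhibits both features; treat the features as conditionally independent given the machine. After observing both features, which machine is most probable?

Unnormalized posteriors (prior × likelihood):
  M5: 0.325 × 0.004 × 0.036 = 0.0000468
  M1: 0.185 × 0.08 × 0.115 = 0.001702
  M3: 0.49 × 0.02 × 0.03 = 0.000294
Normalizing constant = 0.0020428.
Largest term belongs to M1, so M1 is most probable.

M1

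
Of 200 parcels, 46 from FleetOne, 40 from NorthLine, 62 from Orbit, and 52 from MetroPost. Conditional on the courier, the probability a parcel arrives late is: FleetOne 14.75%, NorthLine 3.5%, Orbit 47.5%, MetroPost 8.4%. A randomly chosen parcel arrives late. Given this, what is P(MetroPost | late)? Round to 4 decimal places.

0.1040

By Bayes' rule, posterior ∝ prior × likelihood:
  FleetOne: 0.23 × 0.1475 = 0.033925
  NorthLine: 0.2 × 0.035 = 0.007
  Orbit: 0.31 × 0.475 = 0.14725
  MetroPost: 0.26 × 0.084 = 0.02184
Total = 0.210015.
P(MetroPost | evidence) = 0.02184 / 0.210015 ≈ 0.1040.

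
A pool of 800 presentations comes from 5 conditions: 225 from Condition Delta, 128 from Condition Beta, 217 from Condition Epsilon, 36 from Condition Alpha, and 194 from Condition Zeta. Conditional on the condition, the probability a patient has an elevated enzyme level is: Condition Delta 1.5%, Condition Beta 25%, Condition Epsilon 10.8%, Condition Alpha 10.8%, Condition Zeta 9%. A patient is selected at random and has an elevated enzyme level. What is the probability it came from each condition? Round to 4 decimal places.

Compute prior × likelihood for every hypothesis:
  Condition Delta: 0.28125 × 0.015 = 0.00421875
  Condition Beta: 0.16 × 0.25 = 0.04
  Condition Epsilon: 0.27125 × 0.108 = 0.029295
  Condition Alpha: 0.045 × 0.108 = 0.00486
  Condition Zeta: 0.2425 × 0.09 = 0.021825
Normalizing constant = 0.10019875.
P(Condition Delta | elevated) = 0.00421875/0.10019875 ≈ 0.0421
P(Condition Beta | elevated) = 0.04/0.10019875 ≈ 0.3992
P(Condition Epsilon | elevated) = 0.029295/0.10019875 ≈ 0.2924
P(Condition Alpha | elevated) = 0.00486/0.10019875 ≈ 0.0485
P(Condition Zeta | elevated) = 0.021825/0.10019875 ≈ 0.2178
(Check: 0.0421+0.3992+0.2924+0.0485+0.2178 = 1.0000.)

Condition Delta 0.0421, Condition Beta 0.3992, Condition Epsilon 0.2924, Condition Alpha 0.0485, Condition Zeta 0.2178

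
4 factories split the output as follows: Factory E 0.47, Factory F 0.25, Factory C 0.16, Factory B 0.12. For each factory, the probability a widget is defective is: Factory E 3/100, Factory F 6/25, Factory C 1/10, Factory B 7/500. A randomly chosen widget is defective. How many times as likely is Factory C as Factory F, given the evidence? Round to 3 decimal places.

Unnormalized posteriors (prior × likelihood):
  Factory E: 0.47 × 0.03 = 0.0141
  Factory F: 0.25 × 0.24 = 0.06
  Factory C: 0.16 × 0.1 = 0.016
  Factory B: 0.12 × 0.014 = 0.00168
Sum = 0.09178.
The ratio is 0.016 / 0.06 (the normalizer cancels) = 0.267.

0.267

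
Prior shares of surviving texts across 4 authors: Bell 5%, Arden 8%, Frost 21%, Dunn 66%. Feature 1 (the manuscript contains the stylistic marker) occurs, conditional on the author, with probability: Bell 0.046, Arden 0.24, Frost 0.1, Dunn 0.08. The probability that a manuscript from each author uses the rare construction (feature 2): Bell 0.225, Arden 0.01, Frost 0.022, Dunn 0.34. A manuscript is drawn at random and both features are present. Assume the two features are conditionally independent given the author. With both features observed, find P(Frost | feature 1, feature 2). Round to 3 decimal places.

0.024

By Bayes' rule, posterior ∝ prior × likelihood:
  Bell: 0.05 × 0.046 × 0.225 = 0.0005175
  Arden: 0.08 × 0.24 × 0.01 = 0.000192
  Frost: 0.21 × 0.1 × 0.022 = 0.000462
  Dunn: 0.66 × 0.08 × 0.34 = 0.017952
Total = 0.0191235.
P(Frost | evidence) = 0.000462 / 0.0191235 ≈ 0.024.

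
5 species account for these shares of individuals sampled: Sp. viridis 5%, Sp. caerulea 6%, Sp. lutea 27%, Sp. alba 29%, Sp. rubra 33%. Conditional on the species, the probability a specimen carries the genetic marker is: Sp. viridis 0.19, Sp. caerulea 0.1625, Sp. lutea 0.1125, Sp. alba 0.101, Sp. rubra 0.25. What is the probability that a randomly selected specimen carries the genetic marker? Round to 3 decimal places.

0.161

Compute prior × likelihood for every hypothesis:
  Sp. viridis: 0.05 × 0.19 = 0.0095
  Sp. caerulea: 0.06 × 0.1625 = 0.00975
  Sp. lutea: 0.27 × 0.1125 = 0.030375
  Sp. alba: 0.29 × 0.101 = 0.02929
  Sp. rubra: 0.33 × 0.25 = 0.0825
P(marker) = 0.0095 + 0.00975 + 0.030375 + 0.02929 + 0.0825 = 0.161415 → 0.161.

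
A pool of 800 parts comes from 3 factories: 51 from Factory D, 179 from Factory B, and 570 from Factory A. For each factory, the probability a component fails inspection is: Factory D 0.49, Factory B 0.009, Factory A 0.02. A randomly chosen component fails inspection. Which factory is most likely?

Prior × likelihood for each hypothesis:
  Factory D: 0.06375 × 0.49 = 0.0312375
  Factory B: 0.22375 × 0.009 = 0.00201375
  Factory A: 0.7125 × 0.02 = 0.01425
Sum = 0.04750125.
Largest term belongs to Factory D, so Factory D is most probable.

Factory D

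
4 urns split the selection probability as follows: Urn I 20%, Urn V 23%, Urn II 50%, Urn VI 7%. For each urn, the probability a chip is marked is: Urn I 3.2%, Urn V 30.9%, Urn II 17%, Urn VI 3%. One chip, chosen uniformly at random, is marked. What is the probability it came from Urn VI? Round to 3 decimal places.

0.013

Prior × likelihood for each hypothesis:
  Urn I: 0.2 × 0.032 = 0.0064
  Urn V: 0.23 × 0.309 = 0.07107
  Urn II: 0.5 × 0.17 = 0.085
  Urn VI: 0.07 × 0.03 = 0.0021
Total = 0.16457.
P(Urn VI | evidence) = 0.0021 / 0.16457 ≈ 0.013.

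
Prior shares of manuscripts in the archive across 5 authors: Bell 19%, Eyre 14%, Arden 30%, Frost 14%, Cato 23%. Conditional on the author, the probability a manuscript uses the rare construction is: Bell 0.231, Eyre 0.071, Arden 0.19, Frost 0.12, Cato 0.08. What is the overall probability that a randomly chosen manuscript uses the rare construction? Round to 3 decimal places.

0.146

Prior × likelihood for each hypothesis:
  Bell: 0.19 × 0.231 = 0.04389
  Eyre: 0.14 × 0.071 = 0.00994
  Arden: 0.3 × 0.19 = 0.057
  Frost: 0.14 × 0.12 = 0.0168
  Cato: 0.23 × 0.08 = 0.0184
P(rare-form) = 0.04389 + 0.00994 + 0.057 + 0.0168 + 0.0184 = 0.14603 → 0.146.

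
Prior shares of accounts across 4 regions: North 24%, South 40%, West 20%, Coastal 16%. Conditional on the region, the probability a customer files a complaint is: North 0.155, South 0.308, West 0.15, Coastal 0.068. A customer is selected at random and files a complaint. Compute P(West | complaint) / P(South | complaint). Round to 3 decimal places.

Compute prior × likelihood for every hypothesis:
  North: 0.24 × 0.155 = 0.0372
  South: 0.4 × 0.308 = 0.1232
  West: 0.2 × 0.15 = 0.03
  Coastal: 0.16 × 0.068 = 0.01088
Sum = 0.20128.
The ratio is 0.03 / 0.1232 (the normalizer cancels) = 0.244.

0.244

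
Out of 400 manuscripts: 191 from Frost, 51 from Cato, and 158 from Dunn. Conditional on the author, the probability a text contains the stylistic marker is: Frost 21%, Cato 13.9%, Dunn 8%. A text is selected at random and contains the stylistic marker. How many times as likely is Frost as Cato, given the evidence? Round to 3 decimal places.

5.658

By Bayes' rule, posterior ∝ prior × likelihood:
  Frost: 0.4775 × 0.21 = 0.100275
  Cato: 0.1275 × 0.139 = 0.0177225
  Dunn: 0.395 × 0.08 = 0.0316
Total = 0.1495975.
The ratio is 0.100275 / 0.0177225 (the normalizer cancels) = 5.658.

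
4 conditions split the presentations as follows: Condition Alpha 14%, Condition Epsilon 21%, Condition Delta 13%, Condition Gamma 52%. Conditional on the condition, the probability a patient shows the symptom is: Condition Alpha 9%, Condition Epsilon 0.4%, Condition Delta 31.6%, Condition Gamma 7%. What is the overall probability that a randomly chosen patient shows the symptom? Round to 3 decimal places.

0.091

Unnormalized posteriors (prior × likelihood):
  Condition Alpha: 0.14 × 0.09 = 0.0126
  Condition Epsilon: 0.21 × 0.004 = 0.00084
  Condition Delta: 0.13 × 0.316 = 0.04108
  Condition Gamma: 0.52 × 0.07 = 0.0364
P(symptomatic) = 0.0126 + 0.00084 + 0.04108 + 0.0364 = 0.09092 → 0.091.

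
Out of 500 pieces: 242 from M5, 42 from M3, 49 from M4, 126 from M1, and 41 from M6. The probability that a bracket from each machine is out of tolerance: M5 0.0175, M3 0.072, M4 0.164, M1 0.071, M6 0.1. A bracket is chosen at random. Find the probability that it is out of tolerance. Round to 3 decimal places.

0.057

Prior × likelihood for each hypothesis:
  M5: 0.484 × 0.0175 = 0.00847
  M3: 0.084 × 0.072 = 0.006048
  M4: 0.098 × 0.164 = 0.016072
  M1: 0.252 × 0.071 = 0.017892
  M6: 0.082 × 0.1 = 0.0082
P(oversize) = 0.00847 + 0.006048 + 0.016072 + 0.017892 + 0.0082 = 0.056682 → 0.057.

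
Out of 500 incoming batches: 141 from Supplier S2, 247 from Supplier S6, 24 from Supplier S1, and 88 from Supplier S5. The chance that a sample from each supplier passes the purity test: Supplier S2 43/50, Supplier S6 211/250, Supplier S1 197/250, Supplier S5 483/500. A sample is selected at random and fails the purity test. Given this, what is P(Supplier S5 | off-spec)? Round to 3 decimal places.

Taking complements, P(off-spec | each) = Supplier S2 0.14, Supplier S6 0.156, Supplier S1 0.212, Supplier S5 0.034.
Unnormalized posteriors (prior × likelihood):
  Supplier S2: 0.282 × 0.14 = 0.03948
  Supplier S6: 0.494 × 0.156 = 0.077064
  Supplier S1: 0.048 × 0.212 = 0.010176
  Supplier S5: 0.176 × 0.034 = 0.005984
Normalizing constant = 0.132704.
P(Supplier S5 | evidence) = 0.005984 / 0.132704 ≈ 0.045.

0.045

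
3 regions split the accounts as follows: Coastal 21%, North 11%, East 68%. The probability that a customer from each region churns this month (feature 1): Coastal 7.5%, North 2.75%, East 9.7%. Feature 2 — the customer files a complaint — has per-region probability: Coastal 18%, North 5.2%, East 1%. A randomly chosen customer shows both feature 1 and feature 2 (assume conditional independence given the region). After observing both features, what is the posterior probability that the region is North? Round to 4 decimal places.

Unnormalized posteriors (prior × likelihood):
  Coastal: 0.21 × 0.075 × 0.18 = 0.002835
  North: 0.11 × 0.0275 × 0.052 = 0.0001573
  East: 0.68 × 0.097 × 0.01 = 0.0006596
Sum = 0.0036519.
P(North | evidence) = 0.0001573 / 0.0036519 ≈ 0.0431.

0.0431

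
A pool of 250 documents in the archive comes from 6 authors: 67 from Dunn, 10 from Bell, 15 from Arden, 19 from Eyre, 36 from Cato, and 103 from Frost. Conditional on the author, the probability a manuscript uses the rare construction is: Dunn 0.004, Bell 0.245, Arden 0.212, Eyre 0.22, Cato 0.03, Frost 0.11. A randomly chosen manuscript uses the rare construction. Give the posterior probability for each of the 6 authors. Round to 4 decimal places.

Compute prior × likelihood for every hypothesis:
  Dunn: 0.268 × 0.004 = 0.001072
  Bell: 0.04 × 0.245 = 0.0098
  Arden: 0.06 × 0.212 = 0.01272
  Eyre: 0.076 × 0.22 = 0.01672
  Cato: 0.144 × 0.03 = 0.00432
  Frost: 0.412 × 0.11 = 0.04532
Sum = 0.089952.
P(Dunn | rare-form) = 0.001072/0.089952 ≈ 0.0119
P(Bell | rare-form) = 0.0098/0.089952 ≈ 0.1089
P(Arden | rare-form) = 0.01272/0.089952 ≈ 0.1414
P(Eyre | rare-form) = 0.01672/0.089952 ≈ 0.1859
P(Cato | rare-form) = 0.00432/0.089952 ≈ 0.0480
P(Frost | rare-form) = 0.04532/0.089952 ≈ 0.5038
(Check: 0.0119+0.1089+0.1414+0.1859+0.0480+0.5038 = 0.9999.)

Dunn 0.0119, Bell 0.1089, Arden 0.1414, Eyre 0.1859, Cato 0.0480, Frost 0.5038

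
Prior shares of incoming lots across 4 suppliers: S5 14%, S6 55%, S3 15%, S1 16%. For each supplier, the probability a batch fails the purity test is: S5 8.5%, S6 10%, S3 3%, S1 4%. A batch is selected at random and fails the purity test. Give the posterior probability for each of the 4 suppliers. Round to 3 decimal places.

By Bayes' rule, posterior ∝ prior × likelihood:
  S5: 0.14 × 0.085 = 0.0119
  S6: 0.55 × 0.1 = 0.055
  S3: 0.15 × 0.03 = 0.0045
  S1: 0.16 × 0.04 = 0.0064
Normalizing constant = 0.0778.
P(S5 | off-spec) = 0.0119/0.0778 ≈ 0.153
P(S6 | off-spec) = 0.055/0.0778 ≈ 0.707
P(S3 | off-spec) = 0.0045/0.0778 ≈ 0.058
P(S1 | off-spec) = 0.0064/0.0778 ≈ 0.082

S5 0.153, S6 0.707, S3 0.058, S1 0.082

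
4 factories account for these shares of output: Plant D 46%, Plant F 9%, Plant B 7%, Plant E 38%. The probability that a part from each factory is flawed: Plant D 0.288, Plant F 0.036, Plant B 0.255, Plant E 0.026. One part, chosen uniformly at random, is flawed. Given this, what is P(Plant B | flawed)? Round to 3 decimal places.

0.109

Compute prior × likelihood for every hypothesis:
  Plant D: 0.46 × 0.288 = 0.13248
  Plant F: 0.09 × 0.036 = 0.00324
  Plant B: 0.07 × 0.255 = 0.01785
  Plant E: 0.38 × 0.026 = 0.00988
Normalizing constant = 0.16345.
P(Plant B | evidence) = 0.01785 / 0.16345 ≈ 0.109.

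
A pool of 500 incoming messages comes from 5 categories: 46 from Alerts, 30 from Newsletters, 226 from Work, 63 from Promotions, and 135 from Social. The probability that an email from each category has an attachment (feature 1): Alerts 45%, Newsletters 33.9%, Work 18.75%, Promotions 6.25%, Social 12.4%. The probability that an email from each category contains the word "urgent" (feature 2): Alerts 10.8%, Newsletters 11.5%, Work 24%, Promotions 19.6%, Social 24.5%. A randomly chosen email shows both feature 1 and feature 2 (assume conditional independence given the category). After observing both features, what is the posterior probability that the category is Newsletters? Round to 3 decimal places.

0.063

By Bayes' rule, posterior ∝ prior × likelihood:
  Alerts: 0.092 × 0.45 × 0.108 = 0.0044712
  Newsletters: 0.06 × 0.339 × 0.115 = 0.0023391
  Work: 0.452 × 0.1875 × 0.24 = 0.02034
  Promotions: 0.126 × 0.0625 × 0.196 = 0.0015435
  Social: 0.27 × 0.124 × 0.245 = 0.0082026
Normalizing constant = 0.0368964.
P(Newsletters | evidence) = 0.0023391 / 0.0368964 ≈ 0.063.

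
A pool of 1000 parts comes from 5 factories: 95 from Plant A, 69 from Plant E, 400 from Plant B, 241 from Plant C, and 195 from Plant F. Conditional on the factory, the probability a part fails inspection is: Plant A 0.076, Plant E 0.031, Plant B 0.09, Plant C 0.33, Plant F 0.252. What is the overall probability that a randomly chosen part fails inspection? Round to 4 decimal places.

Compute prior × likelihood for every hypothesis:
  Plant A: 0.095 × 0.076 = 0.00722
  Plant E: 0.069 × 0.031 = 0.002139
  Plant B: 0.4 × 0.09 = 0.036
  Plant C: 0.241 × 0.33 = 0.07953
  Plant F: 0.195 × 0.252 = 0.04914
P(nonconforming) = 0.00722 + 0.002139 + 0.036 + 0.07953 + 0.04914 = 0.174029 → 0.1740.

0.1740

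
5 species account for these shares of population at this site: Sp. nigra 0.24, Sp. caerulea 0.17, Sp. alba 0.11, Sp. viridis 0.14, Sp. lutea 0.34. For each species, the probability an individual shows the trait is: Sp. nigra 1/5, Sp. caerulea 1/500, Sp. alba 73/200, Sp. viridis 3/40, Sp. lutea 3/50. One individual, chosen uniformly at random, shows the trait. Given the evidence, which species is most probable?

Sp. nigra

Unnormalized posteriors (prior × likelihood):
  Sp. nigra: 0.24 × 0.2 = 0.048
  Sp. caerulea: 0.17 × 0.002 = 0.00034
  Sp. alba: 0.11 × 0.365 = 0.04015
  Sp. viridis: 0.14 × 0.075 = 0.0105
  Sp. lutea: 0.34 × 0.06 = 0.0204
Total = 0.11939.
Largest term belongs to Sp. nigra, so Sp. nigra is most probable.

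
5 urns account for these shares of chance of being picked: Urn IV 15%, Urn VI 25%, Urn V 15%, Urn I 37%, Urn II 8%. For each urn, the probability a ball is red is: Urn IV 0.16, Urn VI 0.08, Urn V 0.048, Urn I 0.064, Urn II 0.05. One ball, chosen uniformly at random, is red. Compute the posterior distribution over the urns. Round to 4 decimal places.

Urn IV 0.3043, Urn VI 0.2535, Urn V 0.0913, Urn I 0.3002, Urn II 0.0507

Compute prior × likelihood for every hypothesis:
  Urn IV: 0.15 × 0.16 = 0.024
  Urn VI: 0.25 × 0.08 = 0.02
  Urn V: 0.15 × 0.048 = 0.0072
  Urn I: 0.37 × 0.064 = 0.02368
  Urn II: 0.08 × 0.05 = 0.004
Total = 0.07888.
P(Urn IV | red) = 0.024/0.07888 ≈ 0.3043
P(Urn VI | red) = 0.02/0.07888 ≈ 0.2535
P(Urn V | red) = 0.0072/0.07888 ≈ 0.0913
P(Urn I | red) = 0.02368/0.07888 ≈ 0.3002
P(Urn II | red) = 0.004/0.07888 ≈ 0.0507
(Check: 0.3043+0.2535+0.0913+0.3002+0.0507 = 1.0000.)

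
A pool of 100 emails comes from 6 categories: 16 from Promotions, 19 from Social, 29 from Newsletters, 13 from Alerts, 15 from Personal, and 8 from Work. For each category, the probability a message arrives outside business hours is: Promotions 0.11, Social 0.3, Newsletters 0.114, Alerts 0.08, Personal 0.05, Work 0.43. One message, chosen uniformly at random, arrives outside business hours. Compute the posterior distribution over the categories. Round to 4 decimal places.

Prior × likelihood for each hypothesis:
  Promotions: 0.16 × 0.11 = 0.0176
  Social: 0.19 × 0.3 = 0.057
  Newsletters: 0.29 × 0.114 = 0.03306
  Alerts: 0.13 × 0.08 = 0.0104
  Personal: 0.15 × 0.05 = 0.0075
  Work: 0.08 × 0.43 = 0.0344
Sum = 0.15996.
P(Promotions | off-hours) = 0.0176/0.15996 ≈ 0.1100
P(Social | off-hours) = 0.057/0.15996 ≈ 0.3563
P(Newsletters | off-hours) = 0.03306/0.15996 ≈ 0.2067
P(Alerts | off-hours) = 0.0104/0.15996 ≈ 0.0650
P(Personal | off-hours) = 0.0075/0.15996 ≈ 0.0469
P(Work | off-hours) = 0.0344/0.15996 ≈ 0.2151
(Check: 0.1100+0.3563+0.2067+0.0650+0.0469+0.2151 = 1.0000.)

Promotions 0.1100, Social 0.3563, Newsletters 0.2067, Alerts 0.0650, Personal 0.0469, Work 0.2151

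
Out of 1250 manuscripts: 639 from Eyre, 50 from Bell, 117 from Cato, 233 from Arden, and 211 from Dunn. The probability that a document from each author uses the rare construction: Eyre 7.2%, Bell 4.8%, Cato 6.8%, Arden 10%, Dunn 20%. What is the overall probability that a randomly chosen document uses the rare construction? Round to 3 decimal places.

0.097

Unnormalized posteriors (prior × likelihood):
  Eyre: 0.5112 × 0.072 = 0.0368064
  Bell: 0.04 × 0.048 = 0.00192
  Cato: 0.0936 × 0.068 = 0.0063648
  Arden: 0.1864 × 0.1 = 0.01864
  Dunn: 0.1688 × 0.2 = 0.03376
P(rare-form) = 0.0368064 + 0.00192 + 0.0063648 + 0.01864 + 0.03376 = 0.0974912 → 0.097.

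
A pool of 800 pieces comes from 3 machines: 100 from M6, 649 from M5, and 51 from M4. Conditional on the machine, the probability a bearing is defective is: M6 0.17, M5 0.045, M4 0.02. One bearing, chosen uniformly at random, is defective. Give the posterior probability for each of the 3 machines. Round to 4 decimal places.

M6 0.3600, M5 0.6184, M4 0.0216

Prior × likelihood for each hypothesis:
  M6: 0.125 × 0.17 = 0.02125
  M5: 0.81125 × 0.045 = 0.03650625
  M4: 0.06375 × 0.02 = 0.001275
Normalizing constant = 0.05903125.
P(M6 | defective) = 0.02125/0.05903125 ≈ 0.3600
P(M5 | defective) = 0.03650625/0.05903125 ≈ 0.6184
P(M4 | defective) = 0.001275/0.05903125 ≈ 0.0216
(Check: 0.3600+0.6184+0.0216 = 1.0000.)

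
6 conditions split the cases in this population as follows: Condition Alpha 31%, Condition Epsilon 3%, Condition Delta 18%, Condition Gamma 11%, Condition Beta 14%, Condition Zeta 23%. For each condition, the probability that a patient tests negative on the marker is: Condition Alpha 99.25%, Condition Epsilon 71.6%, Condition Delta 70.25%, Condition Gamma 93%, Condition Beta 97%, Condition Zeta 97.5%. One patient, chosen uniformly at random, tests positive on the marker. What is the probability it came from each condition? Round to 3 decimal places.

Taking complements, P(marker-positive | each) = Condition Alpha 0.0075, Condition Epsilon 0.284, Condition Delta 0.2975, Condition Gamma 0.07, Condition Beta 0.03, Condition Zeta 0.025.
Compute prior × likelihood for every hypothesis:
  Condition Alpha: 0.31 × 0.0075 = 0.002325
  Condition Epsilon: 0.03 × 0.284 = 0.00852
  Condition Delta: 0.18 × 0.2975 = 0.05355
  Condition Gamma: 0.11 × 0.07 = 0.0077
  Condition Beta: 0.14 × 0.03 = 0.0042
  Condition Zeta: 0.23 × 0.025 = 0.00575
Normalizing constant = 0.082045.
P(Condition Alpha | marker-positive) = 0.002325/0.082045 ≈ 0.028
P(Condition Epsilon | marker-positive) = 0.00852/0.082045 ≈ 0.104
P(Condition Delta | marker-positive) = 0.05355/0.082045 ≈ 0.653
P(Condition Gamma | marker-positive) = 0.0077/0.082045 ≈ 0.094
P(Condition Beta | marker-positive) = 0.0042/0.082045 ≈ 0.051
P(Condition Zeta | marker-positive) = 0.00575/0.082045 ≈ 0.070

Condition Alpha 0.028, Condition Epsilon 0.104, Condition Delta 0.653, Condition Gamma 0.094, Condition Beta 0.051, Condition Zeta 0.070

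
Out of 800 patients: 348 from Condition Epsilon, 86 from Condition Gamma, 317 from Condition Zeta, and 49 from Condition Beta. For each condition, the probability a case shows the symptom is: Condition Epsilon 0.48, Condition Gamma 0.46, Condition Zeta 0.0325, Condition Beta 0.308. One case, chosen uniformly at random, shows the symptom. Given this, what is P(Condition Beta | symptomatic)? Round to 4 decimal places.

Prior × likelihood for each hypothesis:
  Condition Epsilon: 0.435 × 0.48 = 0.2088
  Condition Gamma: 0.1075 × 0.46 = 0.04945
  Condition Zeta: 0.39625 × 0.0325 = 0.012878125
  Condition Beta: 0.06125 × 0.308 = 0.018865
Total = 0.289993125.
P(Condition Beta | evidence) = 0.018865 / 0.289993125 ≈ 0.0651.

0.0651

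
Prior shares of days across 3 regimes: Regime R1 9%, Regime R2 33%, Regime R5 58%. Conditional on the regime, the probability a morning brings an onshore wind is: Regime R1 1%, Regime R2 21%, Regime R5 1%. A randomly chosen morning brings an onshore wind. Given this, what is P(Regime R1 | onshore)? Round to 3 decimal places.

0.012

Prior × likelihood for each hypothesis:
  Regime R1: 0.09 × 0.01 = 0.0009
  Regime R2: 0.33 × 0.21 = 0.0693
  Regime R5: 0.58 × 0.01 = 0.0058
Sum = 0.076.
P(Regime R1 | evidence) = 0.0009 / 0.076 ≈ 0.012.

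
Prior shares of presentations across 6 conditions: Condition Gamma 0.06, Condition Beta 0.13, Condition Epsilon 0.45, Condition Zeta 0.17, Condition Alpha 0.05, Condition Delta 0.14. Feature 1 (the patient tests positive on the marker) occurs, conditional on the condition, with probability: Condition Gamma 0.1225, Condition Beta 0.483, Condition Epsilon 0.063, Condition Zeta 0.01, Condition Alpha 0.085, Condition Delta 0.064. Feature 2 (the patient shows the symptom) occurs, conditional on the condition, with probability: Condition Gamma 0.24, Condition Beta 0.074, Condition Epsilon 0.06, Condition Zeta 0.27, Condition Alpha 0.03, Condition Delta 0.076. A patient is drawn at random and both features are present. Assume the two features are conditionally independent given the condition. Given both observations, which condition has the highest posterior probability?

Compute prior × likelihood for every hypothesis:
  Condition Gamma: 0.06 × 0.1225 × 0.24 = 0.001764
  Condition Beta: 0.13 × 0.483 × 0.074 = 0.00464646
  Condition Epsilon: 0.45 × 0.063 × 0.06 = 0.001701
  Condition Zeta: 0.17 × 0.01 × 0.27 = 0.000459
  Condition Alpha: 0.05 × 0.085 × 0.03 = 0.0001275
  Condition Delta: 0.14 × 0.064 × 0.076 = 0.00068096
Normalizing constant = 0.00937892.
Largest term belongs to Condition Beta, so Condition Beta is most probable.

Condition Beta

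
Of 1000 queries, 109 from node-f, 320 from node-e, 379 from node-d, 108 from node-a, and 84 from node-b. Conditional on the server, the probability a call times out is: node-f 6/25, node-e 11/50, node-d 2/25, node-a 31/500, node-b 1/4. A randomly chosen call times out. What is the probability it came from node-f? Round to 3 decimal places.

Compute prior × likelihood for every hypothesis:
  node-f: 0.109 × 0.24 = 0.02616
  node-e: 0.32 × 0.22 = 0.0704
  node-d: 0.379 × 0.08 = 0.03032
  node-a: 0.108 × 0.062 = 0.006696
  node-b: 0.084 × 0.25 = 0.021
Normalizing constant = 0.154576.
P(node-f | evidence) = 0.02616 / 0.154576 ≈ 0.169.

0.169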